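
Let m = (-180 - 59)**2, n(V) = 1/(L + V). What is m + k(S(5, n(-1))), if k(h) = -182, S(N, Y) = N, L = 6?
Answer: 56939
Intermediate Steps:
n(V) = 1/(6 + V)
m = 57121 (m = (-239)**2 = 57121)
m + k(S(5, n(-1))) = 57121 - 182 = 56939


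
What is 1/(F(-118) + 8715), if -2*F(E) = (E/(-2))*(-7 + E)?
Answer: 2/24805 ≈ 8.0629e-5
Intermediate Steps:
F(E) = E*(-7 + E)/4 (F(E) = -E/(-2)*(-7 + E)/2 = -E*(-½)*(-7 + E)/2 = -(-E/2)*(-7 + E)/2 = -(-1)*E*(-7 + E)/4 = E*(-7 + E)/4)
1/(F(-118) + 8715) = 1/((¼)*(-118)*(-7 - 118) + 8715) = 1/((¼)*(-118)*(-125) + 8715) = 1/(7375/2 + 8715) = 1/(24805/2) = 2/24805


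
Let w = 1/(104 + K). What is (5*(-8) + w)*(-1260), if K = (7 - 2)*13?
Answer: 8516340/169 ≈ 50393.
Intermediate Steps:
K = 65 (K = 5*13 = 65)
w = 1/169 (w = 1/(104 + 65) = 1/169 ≈ 0.0059172)
(5*(-8) + w)*(-1260) = (5*(-8) + 1/169)*(-1260) = (-40 + 1/169)*(-1260) = -6759/169*(-1260) = 8516340/169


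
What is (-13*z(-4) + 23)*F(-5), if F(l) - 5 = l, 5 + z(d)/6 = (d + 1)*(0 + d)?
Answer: 0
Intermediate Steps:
z(d) = -30 + 6*d*(1 + d) (z(d) = -30 + 6*((d + 1)*(0 + d)) = -30 + 6*((1 + d)*d) = -30 + 6*(d*(1 + d)) = -30 + 6*d*(1 + d))
F(l) = 5 + l
(-13*z(-4) + 23)*F(-5) = (-13*(-30 + 6*(-4) + 6*(-4)**2) + 23)*(5 - 5) = (-13*(-30 - 24 + 6*16) + 23)*0 = (-13*(-30 - 24 + 96) + 23)*0 = (-13*42 + 23)*0 = (-546 + 23)*0 = -523*0 = 0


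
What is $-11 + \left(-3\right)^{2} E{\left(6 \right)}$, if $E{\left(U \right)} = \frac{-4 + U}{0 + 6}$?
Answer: $-8$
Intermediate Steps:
$E{\left(U \right)} = - \frac{2}{3} + \frac{U}{6}$ ($E{\left(U \right)} = \frac{-4 + U}{6} = \left(-4 + U\right) \frac{1}{6} = - \frac{2}{3} + \frac{U}{6}$)
$-11 + \left(-3\right)^{2} E{\left(6 \right)} = -11 + \left(-3\right)^{2} \left(- \frac{2}{3} + \frac{1}{6} \cdot 6\right) = -11 + 9 \left(- \frac{2}{3} + 1\right) = -11 + 9 \cdot \frac{1}{3} = -11 + 3 = -8$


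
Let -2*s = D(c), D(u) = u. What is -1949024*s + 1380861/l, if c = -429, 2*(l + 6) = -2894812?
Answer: -605113237083837/1447412 ≈ -4.1807e+8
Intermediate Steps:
l = -1447412 (l = -6 + (½)*(-2894812) = -6 - 1447406 = -1447412)
s = 429/2 (s = -½*(-429) = 429/2 ≈ 214.50)
-1949024*s + 1380861/l = -1949024/(1/(429/2)) + 1380861/(-1447412) = -1949024/2/429 + 1380861*(-1/1447412) = -1949024*429/2 - 1380861/1447412 = -418065648 - 1380861/1447412 = -605113237083837/1447412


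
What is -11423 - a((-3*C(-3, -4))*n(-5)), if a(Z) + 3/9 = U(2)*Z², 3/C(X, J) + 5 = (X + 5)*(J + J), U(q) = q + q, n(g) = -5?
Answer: -1681832/147 ≈ -11441.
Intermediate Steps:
U(q) = 2*q
C(X, J) = 3/(-5 + 2*J*(5 + X)) (C(X, J) = 3/(-5 + (X + 5)*(J + J)) = 3/(-5 + (5 + X)*(2*J)) = 3/(-5 + 2*J*(5 + X)))
a(Z) = -⅓ + 4*Z² (a(Z) = -⅓ + (2*2)*Z² = -⅓ + 4*Z²)
-11423 - a((-3*C(-3, -4))*n(-5)) = -11423 - (-⅓ + 4*(-9/(-5 + 10*(-4) + 2*(-4)*(-3))*(-5))²) = -11423 - (-⅓ + 4*(-9/(-5 - 40 + 24)*(-5))²) = -11423 - (-⅓ + 4*(-9/(-21)*(-5))²) = -11423 - (-⅓ + 4*(-9*(-1)/21*(-5))²) = -11423 - (-⅓ + 4*(-3*(-⅐)*(-5))²) = -11423 - (-⅓ + 4*((3/7)*(-5))²) = -11423 - (-⅓ + 4*(-15/7)²) = -11423 - (-⅓ + 4*(225/49)) = -11423 - (-⅓ + 900/49) = -11423 - 1*2651/147 = -11423 - 2651/147 = -1681832/147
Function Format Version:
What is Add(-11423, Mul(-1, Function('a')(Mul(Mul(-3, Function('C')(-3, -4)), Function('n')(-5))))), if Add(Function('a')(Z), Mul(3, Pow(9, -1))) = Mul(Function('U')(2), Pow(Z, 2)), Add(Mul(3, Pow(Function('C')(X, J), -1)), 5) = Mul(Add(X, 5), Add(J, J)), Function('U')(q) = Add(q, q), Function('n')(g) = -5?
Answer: Rational(-1681832, 147) ≈ -11441.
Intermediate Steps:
Function('U')(q) = Mul(2, q)
Function('C')(X, J) = Mul(3, Pow(Add(-5, Mul(2, J, Add(5, X))), -1)) (Function('C')(X, J) = Mul(3, Pow(Add(-5, Mul(Add(X, 5), Add(J, J))), -1)) = Mul(3, Pow(Add(-5, Mul(Add(5, X), Mul(2, J))), -1)) = Mul(3, Pow(Add(-5, Mul(2, J, Add(5, X))), -1)))
Function('a')(Z) = Add(Rational(-1, 3), Mul(4, Pow(Z, 2))) (Function('a')(Z) = Add(Rational(-1, 3), Mul(Mul(2, 2), Pow(Z, 2))) = Add(Rational(-1, 3), Mul(4, Pow(Z, 2))))
Add(-11423, Mul(-1, Function('a')(Mul(Mul(-3, Function('C')(-3, -4)), Function('n')(-5))))) = Add(-11423, Mul(-1, Add(Rational(-1, 3), Mul(4, Pow(Mul(Mul(-3, Mul(3, Pow(Add(-5, Mul(10, -4), Mul(2, -4, -3)), -1))), -5), 2))))) = Add(-11423, Mul(-1, Add(Rational(-1, 3), Mul(4, Pow(Mul(Mul(-3, Mul(3, Pow(Add(-5, -40, 24), -1))), -5), 2))))) = Add(-11423, Mul(-1, Add(Rational(-1, 3), Mul(4, Pow(Mul(Mul(-3, Mul(3, Pow(-21, -1))), -5), 2))))) = Add(-11423, Mul(-1, Add(Rational(-1, 3), Mul(4, Pow(Mul(Mul(-3, Mul(3, Rational(-1, 21))), -5), 2))))) = Add(-11423, Mul(-1, Add(Rational(-1, 3), Mul(4, Pow(Mul(Mul(-3, Rational(-1, 7)), -5), 2))))) = Add(-11423, Mul(-1, Add(Rational(-1, 3), Mul(4, Pow(Mul(Rational(3, 7), -5), 2))))) = Add(-11423, Mul(-1, Add(Rational(-1, 3), Mul(4, Pow(Rational(-15, 7), 2))))) = Add(-11423, Mul(-1, Add(Rational(-1, 3), Mul(4, Rational(225, 49))))) = Add(-11423, Mul(-1, Add(Rational(-1, 3), Rational(900, 49)))) = Add(-11423, Mul(-1, Rational(2651, 147))) = Add(-11423, Rational(-2651, 147)) = Rational(-1681832, 147)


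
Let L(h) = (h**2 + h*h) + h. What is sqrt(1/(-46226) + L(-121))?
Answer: sqrt(62312480893010)/46226 ≈ 170.77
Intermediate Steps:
L(h) = h + 2*h**2 (L(h) = (h**2 + h**2) + h = 2*h**2 + h = h + 2*h**2)
sqrt(1/(-46226) + L(-121)) = sqrt(1/(-46226) - 121*(1 + 2*(-121))) = sqrt(-1/46226 - 121*(1 - 242)) = sqrt(-1/46226 - 121*(-241)) = sqrt(-1/46226 + 29161) = sqrt(1347996385/46226) = sqrt(62312480893010)/46226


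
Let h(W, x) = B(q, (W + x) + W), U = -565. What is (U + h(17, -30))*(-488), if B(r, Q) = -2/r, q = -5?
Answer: 1377624/5 ≈ 2.7553e+5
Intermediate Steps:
h(W, x) = ⅖ (h(W, x) = -2/(-5) = -2*(-⅕) = ⅖)
(U + h(17, -30))*(-488) = (-565 + ⅖)*(-488) = -2823/5*(-488) = 1377624/5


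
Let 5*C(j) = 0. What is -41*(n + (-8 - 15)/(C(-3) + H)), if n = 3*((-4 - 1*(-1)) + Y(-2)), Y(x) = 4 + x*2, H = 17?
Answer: 7216/17 ≈ 424.47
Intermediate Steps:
C(j) = 0 (C(j) = (⅕)*0 = 0)
Y(x) = 4 + 2*x
n = -9 (n = 3*((-4 - 1*(-1)) + (4 + 2*(-2))) = 3*((-4 + 1) + (4 - 4)) = 3*(-3 + 0) = 3*(-3) = -9)
-41*(n + (-8 - 15)/(C(-3) + H)) = -41*(-9 + (-8 - 15)/(0 + 17)) = -41*(-9 - 23/17) = -41*(-176/17) = 7216/17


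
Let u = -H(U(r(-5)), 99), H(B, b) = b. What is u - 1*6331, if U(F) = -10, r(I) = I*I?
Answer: -6430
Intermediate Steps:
r(I) = I²
u = -99 (u = -1*99 = -99)
u - 1*6331 = -99 - 1*6331 = -99 - 6331 = -6430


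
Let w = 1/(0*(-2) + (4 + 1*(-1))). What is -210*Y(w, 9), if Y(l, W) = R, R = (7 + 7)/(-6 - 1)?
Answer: 420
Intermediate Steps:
w = 1/3 (w = 1/(0 + (4 - 1)) = 1/(0 + 3) = 1/3 ≈ 0.33333)
R = -2 (R = 14/(-7) = 14*(-1/7) = -2)
Y(l, W) = -2
-210*Y(w, 9) = -210*(-2) = 420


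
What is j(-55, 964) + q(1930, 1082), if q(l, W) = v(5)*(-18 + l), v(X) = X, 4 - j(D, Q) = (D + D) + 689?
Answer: 8985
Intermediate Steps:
j(D, Q) = -685 - 2*D (j(D, Q) = 4 - ((D + D) + 689) = 4 - (2*D + 689) = 4 - (689 + 2*D) = 4 + (-689 - 2*D) = -685 - 2*D)
q(l, W) = -90 + 5*l (q(l, W) = 5*(-18 + l) = -90 + 5*l)
j(-55, 964) + q(1930, 1082) = (-685 - 2*(-55)) + (-90 + 5*1930) = (-685 + 110) + (-90 + 9650) = -575 + 9560 = 8985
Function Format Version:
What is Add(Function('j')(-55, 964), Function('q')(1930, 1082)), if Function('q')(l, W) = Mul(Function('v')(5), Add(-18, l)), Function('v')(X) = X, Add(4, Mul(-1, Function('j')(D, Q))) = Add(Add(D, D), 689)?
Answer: 8985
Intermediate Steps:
Function('j')(D, Q) = Add(-685, Mul(-2, D)) (Function('j')(D, Q) = Add(4, Mul(-1, Add(Add(D, D), 689))) = Add(4, Mul(-1, Add(Mul(2, D), 689))) = Add(4, Mul(-1, Add(689, Mul(2, D)))) = Add(4, Add(-689, Mul(-2, D))) = Add(-685, Mul(-2, D)))
Function('q')(l, W) = Add(-90, Mul(5, l)) (Function('q')(l, W) = Mul(5, Add(-18, l)) = Add(-90, Mul(5, l)))
Add(Function('j')(-55, 964), Function('q')(1930, 1082)) = Add(Add(-685, Mul(-2, -55)), Add(-90, Mul(5, 1930))) = Add(Add(-685, 110), Add(-90, 9650)) = Add(-575, 9560) = 8985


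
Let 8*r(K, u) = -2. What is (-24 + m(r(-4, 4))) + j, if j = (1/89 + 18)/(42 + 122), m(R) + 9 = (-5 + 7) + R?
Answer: -227261/7298 ≈ -31.140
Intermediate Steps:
r(K, u) = -¼ (r(K, u) = (⅛)*(-2) = -¼)
m(R) = -7 + R (m(R) = -9 + ((-5 + 7) + R) = -9 + (2 + R) = -7 + R)
j = 1603/14596 (j = (1/89 + 18)/164 = (1603/89)*(1/164) = 1603/14596 ≈ 0.10982)
(-24 + m(r(-4, 4))) + j = (-24 + (-7 - ¼)) + 1603/14596 = (-24 - 29/4) + 1603/14596 = -125/4 + 1603/14596 = -227261/7298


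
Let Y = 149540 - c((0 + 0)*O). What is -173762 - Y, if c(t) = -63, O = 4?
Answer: -323365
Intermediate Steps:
Y = 149603 (Y = 149540 - 1*(-63) = 149540 + 63 = 149603)
-173762 - Y = -173762 - 1*149603 = -173762 - 149603 = -323365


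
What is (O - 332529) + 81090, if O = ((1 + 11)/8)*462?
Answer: -250746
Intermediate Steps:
O = 693 (O = (12*(⅛))*462 = (3/2)*462 = 693)
(O - 332529) + 81090 = (693 - 332529) + 81090 = -331836 + 81090 = -250746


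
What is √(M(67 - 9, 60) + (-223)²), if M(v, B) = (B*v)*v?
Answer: √251569 ≈ 501.57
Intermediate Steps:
M(v, B) = B*v²
√(M(67 - 9, 60) + (-223)²) = √(60*(67 - 9)² + (-223)²) = √(60*58² + 49729) = √(60*3364 + 49729) = √(201840 + 49729) = √251569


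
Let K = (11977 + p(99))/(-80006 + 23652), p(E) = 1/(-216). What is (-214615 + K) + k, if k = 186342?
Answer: -344154661703/12172464 ≈ -28273.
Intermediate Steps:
p(E) = -1/216
K = -2587031/12172464 (K = (11977 - 1/216)/(-80006 + 23652) = (2587031/216)/(-56354) = (2587031/216)*(-1/56354) = -2587031/12172464 ≈ -0.21253)
(-214615 + K) + k = (-214615 - 2587031/12172464) + 186342 = -2612395948391/12172464 + 186342 = -344154661703/12172464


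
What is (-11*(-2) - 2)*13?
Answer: 260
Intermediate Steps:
(-11*(-2) - 2)*13 = (22 - 2)*13 = 20*13 = 260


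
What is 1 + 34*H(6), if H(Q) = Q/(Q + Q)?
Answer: 18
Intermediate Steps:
H(Q) = ½ (H(Q) = Q/((2*Q)) = Q*(1/(2*Q)) = ½)
1 + 34*H(6) = 1 + 34*(½) = 1 + 17 = 18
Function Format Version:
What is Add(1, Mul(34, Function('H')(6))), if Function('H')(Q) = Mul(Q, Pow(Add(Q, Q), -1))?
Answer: 18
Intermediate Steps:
Function('H')(Q) = Rational(1, 2) (Function('H')(Q) = Mul(Q, Pow(Mul(2, Q), -1)) = Mul(Q, Mul(Rational(1, 2), Pow(Q, -1))) = Rational(1, 2))
Add(1, Mul(34, Function('H')(6))) = Add(1, Mul(34, Rational(1, 2))) = Add(1, 17) = 18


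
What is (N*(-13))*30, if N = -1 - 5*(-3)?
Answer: -5460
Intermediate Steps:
N = 14 (N = -1 + 15 = 14)
(N*(-13))*30 = (14*(-13))*30 = -182*30 = -5460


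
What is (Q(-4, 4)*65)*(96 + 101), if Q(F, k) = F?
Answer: -51220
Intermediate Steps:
(Q(-4, 4)*65)*(96 + 101) = (-4*65)*(96 + 101) = -260*197 = -51220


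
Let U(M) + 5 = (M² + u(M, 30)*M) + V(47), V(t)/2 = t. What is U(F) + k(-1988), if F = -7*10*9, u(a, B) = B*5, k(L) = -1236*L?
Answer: 2759657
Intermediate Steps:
u(a, B) = 5*B
V(t) = 2*t
F = -630 (F = -70*9 = -630)
U(M) = 89 + M² + 150*M (U(M) = -5 + ((M² + (5*30)*M) + 2*47) = -5 + ((M² + 150*M) + 94) = -5 + (94 + M² + 150*M) = 89 + M² + 150*M)
U(F) + k(-1988) = (89 + (-630)² + 150*(-630)) - 1236*(-1988) = (89 + 396900 - 94500) + 2457168 = 302489 + 2457168 = 2759657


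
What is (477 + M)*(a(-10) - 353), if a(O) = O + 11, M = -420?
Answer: -20064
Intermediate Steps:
a(O) = 11 + O
(477 + M)*(a(-10) - 353) = (477 - 420)*((11 - 10) - 353) = 57*(1 - 353) = 57*(-352) = -20064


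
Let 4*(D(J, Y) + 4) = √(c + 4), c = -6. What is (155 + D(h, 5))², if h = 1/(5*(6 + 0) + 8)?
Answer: (604 + I*√2)²/16 ≈ 22801.0 + 106.77*I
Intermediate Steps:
h = 1/38 (h = 1/(5*6 + 8) = 1/(30 + 8) = 1/38 ≈ 0.026316)
D(J, Y) = -4 + I*√2/4 (D(J, Y) = -4 + √(-6 + 4)/4 = -4 + √(-2)/4 = -4 + (I*√2)/4 = -4 + I*√2/4)
(155 + D(h, 5))² = (155 + (-4 + I*√2/4))² = (151 + I*√2/4)²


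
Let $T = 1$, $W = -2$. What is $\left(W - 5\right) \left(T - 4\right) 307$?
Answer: $6447$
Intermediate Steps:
$\left(W - 5\right) \left(T - 4\right) 307 = \left(-2 - 5\right) \left(1 - 4\right) 307 = \left(-7\right) \left(-3\right) 307 = 21 \cdot 307 = 6447$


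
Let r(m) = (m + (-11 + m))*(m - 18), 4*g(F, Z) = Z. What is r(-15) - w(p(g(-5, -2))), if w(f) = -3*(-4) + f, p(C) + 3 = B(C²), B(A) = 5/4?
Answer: 5371/4 ≈ 1342.8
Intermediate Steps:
g(F, Z) = Z/4
B(A) = 5/4 (B(A) = 5*(¼) = 5/4)
p(C) = -7/4 (p(C) = -3 + 5/4 = -7/4)
w(f) = 12 + f
r(m) = (-18 + m)*(-11 + 2*m) (r(m) = (-11 + 2*m)*(-18 + m) = (-18 + m)*(-11 + 2*m))
r(-15) - w(p(g(-5, -2))) = (198 - 47*(-15) + 2*(-15)²) - (12 - 7/4) = (198 + 705 + 2*225) - 1*41/4 = (198 + 705 + 450) - 41/4 = 1353 - 41/4 = 5371/4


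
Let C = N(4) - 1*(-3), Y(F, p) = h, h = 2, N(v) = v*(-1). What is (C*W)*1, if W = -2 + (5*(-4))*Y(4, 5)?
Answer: 42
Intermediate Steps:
N(v) = -v
Y(F, p) = 2
C = -1 (C = -1*4 - 1*(-3) = -4 + 3 = -1)
W = -42 (W = -2 + (5*(-4))*2 = -2 - 20*2 = -2 - 40 = -42)
(C*W)*1 = -1*(-42)*1 = 42*1 = 42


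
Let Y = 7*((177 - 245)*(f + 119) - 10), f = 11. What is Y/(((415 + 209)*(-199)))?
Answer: 10325/20696 ≈ 0.49889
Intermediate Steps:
Y = -61950 (Y = 7*((177 - 245)*(11 + 119) - 10) = 7*(-68*130 - 10) = 7*(-8840 - 10) = 7*(-8850) = -61950)
Y/(((415 + 209)*(-199))) = -61950*(-1/(199*(415 + 209))) = -61950/(624*(-199)) = -61950/(-124176) = -61950*(-1/124176) = 10325/20696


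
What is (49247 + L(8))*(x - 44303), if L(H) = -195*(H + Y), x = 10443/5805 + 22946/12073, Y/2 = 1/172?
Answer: -2121977842463090227/1004533965 ≈ -2.1124e+9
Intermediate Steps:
Y = 1/86 (Y = 2/172 = 2*(1/172) = 1/86 ≈ 0.011628)
x = 86426623/23361255 (x = 10443*(1/5805) + 22946*(1/12073) = 3481/1935 + 22946/12073 = 86426623/23361255 ≈ 3.6996)
L(H) = -195/86 - 195*H (L(H) = -195*(H + 1/86) = -195*(1/86 + H) = -195/86 - 195*H)
(49247 + L(8))*(x - 44303) = (49247 + (-195/86 - 195*8))*(86426623/23361255 - 44303) = (49247 + (-195/86 - 1560))*(-1034887253642/23361255) = (49247 - 134355/86)*(-1034887253642/23361255) = (4100887/86)*(-1034887253642/23361255) = -2121977842463090227/1004533965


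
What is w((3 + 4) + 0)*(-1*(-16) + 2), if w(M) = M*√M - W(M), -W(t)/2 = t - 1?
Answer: 216 + 126*√7 ≈ 549.36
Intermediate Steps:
W(t) = 2 - 2*t (W(t) = -2*(t - 1) = -2*(-1 + t) = 2 - 2*t)
w(M) = -2 + M^(3/2) + 2*M (w(M) = M*√M - (2 - 2*M) = M^(3/2) + (-2 + 2*M) = -2 + M^(3/2) + 2*M)
w((3 + 4) + 0)*(-1*(-16) + 2) = (-2 + ((3 + 4) + 0)^(3/2) + 2*((3 + 4) + 0))*(-1*(-16) + 2) = (-2 + (7 + 0)^(3/2) + 2*(7 + 0))*(16 + 2) = (-2 + 7^(3/2) + 2*7)*18 = (-2 + 7*√7 + 14)*18 = (12 + 7*√7)*18 = 216 + 126*√7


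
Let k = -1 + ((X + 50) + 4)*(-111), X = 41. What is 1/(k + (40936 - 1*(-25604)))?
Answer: 1/55994 ≈ 1.7859e-5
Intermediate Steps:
k = -10546 (k = -1 + ((41 + 50) + 4)*(-111) = -1 + (91 + 4)*(-111) = -1 + 95*(-111) = -1 - 10545 = -10546)
1/(k + (40936 - 1*(-25604))) = 1/(-10546 + (40936 - 1*(-25604))) = 1/(-10546 + (40936 + 25604)) = 1/(-10546 + 66540) = 1/55994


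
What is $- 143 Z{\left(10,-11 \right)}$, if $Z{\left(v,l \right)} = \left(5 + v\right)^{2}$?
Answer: $-32175$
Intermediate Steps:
$- 143 Z{\left(10,-11 \right)} = - 143 \left(5 + 10\right)^{2} = - 143 \cdot 15^{2} = \left(-143\right) 225 = -32175$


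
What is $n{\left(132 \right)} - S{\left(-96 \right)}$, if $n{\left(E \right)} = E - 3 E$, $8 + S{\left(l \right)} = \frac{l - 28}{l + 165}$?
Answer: $- \frac{17540}{69} \approx -254.2$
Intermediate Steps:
$S{\left(l \right)} = -8 + \frac{-28 + l}{165 + l}$ ($S{\left(l \right)} = -8 + \frac{l - 28}{l + 165} = -8 + \frac{-28 + l}{165 + l}$)
$n{\left(E \right)} = - 2 E$
$n{\left(132 \right)} - S{\left(-96 \right)} = \left(-2\right) 132 - \frac{-1348 - -672}{165 - 96} = -264 - \frac{-1348 + 672}{69} = -264 - \frac{1}{69} \left(-676\right) = -264 - - \frac{676}{69} = -264 + \frac{676}{69} = - \frac{17540}{69}$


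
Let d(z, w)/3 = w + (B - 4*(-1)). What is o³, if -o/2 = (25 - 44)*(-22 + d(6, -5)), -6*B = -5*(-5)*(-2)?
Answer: 0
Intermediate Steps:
B = 25/3 (B = -(-5*(-5))*(-2)/6 = -25*(-2)/6 = -⅙*(-50) = 25/3 ≈ 8.3333)
d(z, w) = 37 + 3*w (d(z, w) = 3*(w + (25/3 - 4*(-1))) = 3*(w + (25/3 + 4)) = 3*(w + 37/3) = 3*(37/3 + w) = 37 + 3*w)
o = 0 (o = -2*(25 - 44)*(-22 + (37 + 3*(-5))) = -(-38)*(-22 + (37 - 15)) = -(-38)*(-22 + 22) = -(-38)*0 = -2*0 = 0)
o³ = 0³ = 0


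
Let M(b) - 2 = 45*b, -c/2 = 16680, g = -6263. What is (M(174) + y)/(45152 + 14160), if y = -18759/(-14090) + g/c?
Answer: 368208612271/2787915482880 ≈ 0.13207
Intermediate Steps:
c = -33360 (c = -2*16680 = -33360)
M(b) = 2 + 45*b
y = 71404591/47004240 (y = -18759/(-14090) - 6263/(-33360) = -18759*(-1/14090) - 6263*(-1/33360) = 18759/14090 + 6263/33360 = 71404591/47004240 ≈ 1.5191)
(M(174) + y)/(45152 + 14160) = ((2 + 45*174) + 71404591/47004240)/(45152 + 14160) = ((2 + 7830) + 71404591/47004240)/59312 = (7832 + 71404591/47004240)*(1/59312) = (368208612271/47004240)*(1/59312) = 368208612271/2787915482880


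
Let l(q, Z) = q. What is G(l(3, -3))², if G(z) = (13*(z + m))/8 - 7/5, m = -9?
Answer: 49729/400 ≈ 124.32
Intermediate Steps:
G(z) = -641/40 + 13*z/8 (G(z) = (13*(z - 9))/8 - 7/5 = (13*(-9 + z))*(⅛) - 7*⅕ = (-117 + 13*z)*(⅛) - 7/5 = (-117/8 + 13*z/8) - 7/5 = -641/40 + 13*z/8)
G(l(3, -3))² = (-641/40 + (13/8)*3)² = (-641/40 + 39/8)² = (-223/20)² = 49729/400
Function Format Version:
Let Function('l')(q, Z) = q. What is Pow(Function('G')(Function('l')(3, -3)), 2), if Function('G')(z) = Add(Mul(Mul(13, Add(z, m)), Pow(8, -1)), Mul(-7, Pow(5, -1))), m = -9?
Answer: Rational(49729, 400) ≈ 124.32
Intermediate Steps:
Function('G')(z) = Add(Rational(-641, 40), Mul(Rational(13, 8), z)) (Function('G')(z) = Add(Mul(Mul(13, Add(z, -9)), Pow(8, -1)), Mul(-7, Pow(5, -1))) = Add(Mul(Mul(13, Add(-9, z)), Rational(1, 8)), Mul(-7, Rational(1, 5))) = Add(Mul(Add(-117, Mul(13, z)), Rational(1, 8)), Rational(-7, 5)) = Add(Add(Rational(-117, 8), Mul(Rational(13, 8), z)), Rational(-7, 5)) = Add(Rational(-641, 40), Mul(Rational(13, 8), z)))
Pow(Function('G')(Function('l')(3, -3)), 2) = Pow(Add(Rational(-641, 40), Mul(Rational(13, 8), 3)), 2) = Pow(Add(Rational(-641, 40), Rational(39, 8)), 2) = Pow(Rational(-223, 20), 2) = Rational(49729, 400)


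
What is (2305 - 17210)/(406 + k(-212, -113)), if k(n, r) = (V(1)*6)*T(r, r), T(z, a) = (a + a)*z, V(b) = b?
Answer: -14905/153634 ≈ -0.097016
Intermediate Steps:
T(z, a) = 2*a*z (T(z, a) = (2*a)*z = 2*a*z)
k(n, r) = 12*r² (k(n, r) = (1*6)*(2*r*r) = 6*(2*r²) = 12*r²)
(2305 - 17210)/(406 + k(-212, -113)) = (2305 - 17210)/(406 + 12*(-113)²) = -14905/(406 + 12*12769) = -14905/(406 + 153228) = -14905/153634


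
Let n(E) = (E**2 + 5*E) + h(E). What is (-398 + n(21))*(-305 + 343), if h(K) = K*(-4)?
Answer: 2432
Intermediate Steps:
h(K) = -4*K
n(E) = E + E**2 (n(E) = (E**2 + 5*E) - 4*E = E + E**2)
(-398 + n(21))*(-305 + 343) = (-398 + 21*(1 + 21))*(-305 + 343) = (-398 + 21*22)*38 = (-398 + 462)*38 = 64*38 = 2432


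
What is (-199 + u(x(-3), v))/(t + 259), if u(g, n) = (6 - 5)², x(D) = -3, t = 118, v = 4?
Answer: -198/377 ≈ -0.52520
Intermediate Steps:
u(g, n) = 1 (u(g, n) = 1² = 1)
(-199 + u(x(-3), v))/(t + 259) = (-199 + 1)/(118 + 259) = -198/377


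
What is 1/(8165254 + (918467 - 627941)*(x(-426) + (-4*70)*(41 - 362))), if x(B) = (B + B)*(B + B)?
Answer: 1/237014627638 ≈ 4.2191e-12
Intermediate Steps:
x(B) = 4*B² (x(B) = (2*B)*(2*B) = 4*B²)
1/(8165254 + (918467 - 627941)*(x(-426) + (-4*70)*(41 - 362))) = 1/(8165254 + (918467 - 627941)*(4*(-426)² + (-4*70)*(41 - 362))) = 1/(8165254 + 290526*(4*181476 - 280*(-321))) = 1/(8165254 + 290526*(725904 + 89880)) = 1/(8165254 + 290526*815784) = 1/(8165254 + 237006462384) = 1/237014627638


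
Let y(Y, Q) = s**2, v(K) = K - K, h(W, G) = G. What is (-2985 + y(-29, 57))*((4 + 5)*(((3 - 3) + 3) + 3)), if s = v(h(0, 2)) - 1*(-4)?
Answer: -160326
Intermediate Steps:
v(K) = 0
s = 4 (s = 0 - 1*(-4) = 0 + 4 = 4)
y(Y, Q) = 16 (y(Y, Q) = 4**2 = 16)
(-2985 + y(-29, 57))*((4 + 5)*(((3 - 3) + 3) + 3)) = (-2985 + 16)*((4 + 5)*(((3 - 3) + 3) + 3)) = -26721*((0 + 3) + 3) = -26721*(3 + 3) = -26721*6 = -2969*54 = -160326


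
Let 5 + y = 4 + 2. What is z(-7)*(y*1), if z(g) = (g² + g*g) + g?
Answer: 91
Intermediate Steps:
z(g) = g + 2*g² (z(g) = (g² + g²) + g = 2*g² + g = g + 2*g²)
y = 1 (y = -5 + (4 + 2) = -5 + 6 = 1)
z(-7)*(y*1) = (-7*(1 + 2*(-7)))*(1*1) = -7*(1 - 14)*1 = -7*(-13)*1 = 91*1 = 91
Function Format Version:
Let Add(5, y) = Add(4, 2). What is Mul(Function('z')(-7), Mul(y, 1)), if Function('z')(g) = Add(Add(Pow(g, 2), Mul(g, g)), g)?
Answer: 91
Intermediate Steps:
Function('z')(g) = Add(g, Mul(2, Pow(g, 2))) (Function('z')(g) = Add(Add(Pow(g, 2), Pow(g, 2)), g) = Add(Mul(2, Pow(g, 2)), g) = Add(g, Mul(2, Pow(g, 2))))
y = 1 (y = Add(-5, Add(4, 2)) = Add(-5, 6) = 1)
Mul(Function('z')(-7), Mul(y, 1)) = Mul(Mul(-7, Add(1, Mul(2, -7))), Mul(1, 1)) = Mul(Mul(-7, Add(1, -14)), 1) = Mul(Mul(-7, -13), 1) = Mul(91, 1) = 91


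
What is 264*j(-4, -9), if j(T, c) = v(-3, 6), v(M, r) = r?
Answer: 1584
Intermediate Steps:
j(T, c) = 6
264*j(-4, -9) = 264*6 = 1584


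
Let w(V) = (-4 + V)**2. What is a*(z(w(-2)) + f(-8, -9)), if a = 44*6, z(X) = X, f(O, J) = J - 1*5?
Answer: 5808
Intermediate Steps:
f(O, J) = -5 + J (f(O, J) = J - 5 = -5 + J)
a = 264
a*(z(w(-2)) + f(-8, -9)) = 264*((-4 - 2)**2 + (-5 - 9)) = 264*((-6)**2 - 14) = 264*(36 - 14) = 264*22 = 5808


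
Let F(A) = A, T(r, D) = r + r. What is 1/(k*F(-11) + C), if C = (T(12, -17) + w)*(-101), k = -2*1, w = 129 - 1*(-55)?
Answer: -1/20986 ≈ -4.7651e-5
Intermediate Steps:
w = 184 (w = 129 + 55 = 184)
T(r, D) = 2*r
k = -2
C = -21008 (C = (2*12 + 184)*(-101) = (24 + 184)*(-101) = 208*(-101) = -21008)
1/(k*F(-11) + C) = 1/(-2*(-11) - 21008) = 1/(22 - 21008) = 1/(-20986) = -1/20986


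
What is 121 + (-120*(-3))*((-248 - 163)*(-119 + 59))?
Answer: 8877721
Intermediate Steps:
121 + (-120*(-3))*((-248 - 163)*(-119 + 59)) = 121 + 360*(-411*(-60)) = 121 + 360*24660 = 121 + 8877600 = 8877721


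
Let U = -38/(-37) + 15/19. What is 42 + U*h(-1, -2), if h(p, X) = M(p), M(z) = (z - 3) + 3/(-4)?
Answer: 4939/148 ≈ 33.372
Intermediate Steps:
M(z) = -15/4 + z (M(z) = (-3 + z) + 3*(-1/4) = (-3 + z) - 3/4 = -15/4 + z)
h(p, X) = -15/4 + p
U = 1277/703 (U = -38*(-1/37) + 15*(1/19) = 38/37 + 15/19 = 1277/703 ≈ 1.8165)
42 + U*h(-1, -2) = 42 + 1277*(-15/4 - 1)/703 = 42 + (1277/703)*(-19/4) = 42 - 1277/148 = 4939/148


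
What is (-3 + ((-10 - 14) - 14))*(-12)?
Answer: 492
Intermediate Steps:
(-3 + ((-10 - 14) - 14))*(-12) = (-3 + (-24 - 14))*(-12) = (-3 - 38)*(-12) = -41*(-12) = 492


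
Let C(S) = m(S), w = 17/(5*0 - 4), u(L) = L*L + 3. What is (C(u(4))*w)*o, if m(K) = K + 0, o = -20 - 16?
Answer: 2907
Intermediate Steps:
o = -36
u(L) = 3 + L² (u(L) = L² + 3 = 3 + L²)
w = -17/4 (w = 17/(0 - 4) = 17/(-4) = 17*(-¼) = -17/4 ≈ -4.2500)
m(K) = K
C(S) = S
(C(u(4))*w)*o = ((3 + 4²)*(-17/4))*(-36) = ((3 + 16)*(-17/4))*(-36) = (19*(-17/4))*(-36) = -323/4*(-36) = 2907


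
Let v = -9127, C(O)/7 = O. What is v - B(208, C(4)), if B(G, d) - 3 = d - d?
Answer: -9130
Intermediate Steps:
C(O) = 7*O
B(G, d) = 3 (B(G, d) = 3 + (d - d) = 3 + 0 = 3)
v - B(208, C(4)) = -9127 - 1*3 = -9127 - 3 = -9130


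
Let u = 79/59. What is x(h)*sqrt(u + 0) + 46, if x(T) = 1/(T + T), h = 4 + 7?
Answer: 46 + sqrt(4661)/1298 ≈ 46.053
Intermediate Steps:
h = 11
u = 79/59 (u = 79*(1/59) = 79/59 ≈ 1.3390)
x(T) = 1/(2*T)
x(h)*sqrt(u + 0) + 46 = ((1/2)/11)*sqrt(79/59 + 0) + 46 = ((1/2)*(1/11))*sqrt(79/59) + 46 = (sqrt(4661)/59)/22 + 46 = sqrt(4661)/1298 + 46 = 46 + sqrt(4661)/1298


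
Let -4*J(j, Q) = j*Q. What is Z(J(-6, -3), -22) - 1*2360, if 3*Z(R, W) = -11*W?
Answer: -6838/3 ≈ -2279.3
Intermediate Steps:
J(j, Q) = -Q*j/4 (J(j, Q) = -j*Q/4 = -Q*j/4)
Z(R, W) = -11*W/3 (Z(R, W) = (-11*W)/3 = -11*W/3)
Z(J(-6, -3), -22) - 1*2360 = -11/3*(-22) - 1*2360 = 242/3 - 2360 = -6838/3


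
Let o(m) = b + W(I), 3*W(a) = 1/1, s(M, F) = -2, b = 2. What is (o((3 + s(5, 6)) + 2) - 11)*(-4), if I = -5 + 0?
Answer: 104/3 ≈ 34.667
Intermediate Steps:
I = -5
W(a) = 1/3 (W(a) = (1/3)/1 = (1/3)*1 = 1/3)
o(m) = 7/3 (o(m) = 2 + 1/3 = 7/3)
(o((3 + s(5, 6)) + 2) - 11)*(-4) = (7/3 - 11)*(-4) = -26/3*(-4) = 104/3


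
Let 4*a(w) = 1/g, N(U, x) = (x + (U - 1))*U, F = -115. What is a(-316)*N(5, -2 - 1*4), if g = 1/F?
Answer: 575/2 ≈ 287.50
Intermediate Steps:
g = -1/115 (g = 1/(-115) = -1/115 ≈ -0.0086956)
N(U, x) = U*(-1 + U + x) (N(U, x) = (x + (-1 + U))*U = (-1 + U + x)*U = U*(-1 + U + x))
a(w) = -115/4 (a(w) = 1/(4*(-1/115)) = (1/4)*(-115) = -115/4)
a(-316)*N(5, -2 - 1*4) = -575*(-1 + 5 + (-2 - 1*4))/4 = -575*(-1 + 5 + (-2 - 4))/4 = -575*(-1 + 5 - 6)/4 = -575*(-2)/4 = -115/4*(-10) = 575/2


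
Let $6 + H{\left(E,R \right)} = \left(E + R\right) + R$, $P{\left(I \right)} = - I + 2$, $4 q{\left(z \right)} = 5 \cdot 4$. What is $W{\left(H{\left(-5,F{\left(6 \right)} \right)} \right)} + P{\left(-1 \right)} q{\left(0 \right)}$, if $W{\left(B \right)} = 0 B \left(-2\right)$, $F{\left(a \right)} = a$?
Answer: $15$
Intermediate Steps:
$q{\left(z \right)} = 5$ ($q{\left(z \right)} = \frac{5 \cdot 4}{4} = \frac{1}{4} \cdot 20 = 5$)
$P{\left(I \right)} = 2 - I$
$H{\left(E,R \right)} = -6 + E + 2 R$ ($H{\left(E,R \right)} = -6 + \left(\left(E + R\right) + R\right) = -6 + \left(E + 2 R\right) = -6 + E + 2 R$)
$W{\left(B \right)} = 0$ ($W{\left(B \right)} = 0 \left(-2\right) = 0$)
$W{\left(H{\left(-5,F{\left(6 \right)} \right)} \right)} + P{\left(-1 \right)} q{\left(0 \right)} = 0 + \left(2 - -1\right) 5 = 0 + \left(2 + 1\right) 5 = 0 + 3 \cdot 5 = 0 + 15 = 15$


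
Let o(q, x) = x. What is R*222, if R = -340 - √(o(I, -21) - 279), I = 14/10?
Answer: -75480 - 2220*I*√3 ≈ -75480.0 - 3845.2*I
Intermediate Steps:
I = 7/5 (I = 14*(⅒) = 7/5 ≈ 1.4000)
R = -340 - 10*I*√3 (R = -340 - √(-21 - 279) = -340 - √(-300) = -340 - 10*I*√3 ≈ -340.0 - 17.32*I)
R*222 = (-340 - 10*I*√3)*222 = -75480 - 2220*I*√3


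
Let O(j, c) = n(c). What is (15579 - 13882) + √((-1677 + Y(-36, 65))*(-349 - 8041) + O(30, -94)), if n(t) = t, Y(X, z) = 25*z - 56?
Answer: 1697 + √906026 ≈ 2648.9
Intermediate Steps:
Y(X, z) = -56 + 25*z
O(j, c) = c
(15579 - 13882) + √((-1677 + Y(-36, 65))*(-349 - 8041) + O(30, -94)) = (15579 - 13882) + √((-1677 + (-56 + 25*65))*(-349 - 8041) - 94) = 1697 + √((-1677 + (-56 + 1625))*(-8390) - 94) = 1697 + √((-1677 + 1569)*(-8390) - 94) = 1697 + √(-108*(-8390) - 94) = 1697 + √(906120 - 94) = 1697 + √906026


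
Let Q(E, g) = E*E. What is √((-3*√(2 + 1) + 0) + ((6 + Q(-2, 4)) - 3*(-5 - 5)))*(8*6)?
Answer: 48*√(40 - 3*√3) ≈ 283.17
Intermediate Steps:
Q(E, g) = E²
√((-3*√(2 + 1) + 0) + ((6 + Q(-2, 4)) - 3*(-5 - 5)))*(8*6) = √((-3*√(2 + 1) + 0) + ((6 + (-2)²) - 3*(-5 - 5)))*(8*6) = √((-3*√3 + 0) + ((6 + 4) - 3*(-10)))*48 = √(-3*√3 + (10 + 30))*48 = √(-3*√3 + 40)*48 = √(40 - 3*√3)*48 = 48*√(40 - 3*√3)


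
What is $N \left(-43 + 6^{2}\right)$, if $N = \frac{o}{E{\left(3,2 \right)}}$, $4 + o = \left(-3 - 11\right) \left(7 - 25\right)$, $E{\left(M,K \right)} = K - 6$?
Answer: $434$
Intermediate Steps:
$E{\left(M,K \right)} = -6 + K$ ($E{\left(M,K \right)} = K - 6 = -6 + K$)
$o = 248$ ($o = -4 + \left(-3 - 11\right) \left(7 - 25\right) = -4 - -252 = -4 + 252 = 248$)
$N = -62$ ($N = \frac{248}{-6 + 2} = \frac{248}{-4} = 248 \left(- \frac{1}{4}\right) = -62$)
$N \left(-43 + 6^{2}\right) = - 62 \left(-43 + 6^{2}\right) = - 62 \left(-43 + 36\right) = \left(-62\right) \left(-7\right) = 434$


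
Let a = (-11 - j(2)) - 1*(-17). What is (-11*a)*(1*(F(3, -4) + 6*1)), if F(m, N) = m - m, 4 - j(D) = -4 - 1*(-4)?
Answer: -132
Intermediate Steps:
j(D) = 4 (j(D) = 4 - (-4 - 1*(-4)) = 4 - (-4 + 4) = 4 - 1*0 = 4 + 0 = 4)
F(m, N) = 0
a = 2 (a = (-11 - 1*4) - 1*(-17) = (-11 - 4) + 17 = -15 + 17 = 2)
(-11*a)*(1*(F(3, -4) + 6*1)) = (-11*2)*(1*(0 + 6*1)) = -22*(0 + 6) = -22*6 = -132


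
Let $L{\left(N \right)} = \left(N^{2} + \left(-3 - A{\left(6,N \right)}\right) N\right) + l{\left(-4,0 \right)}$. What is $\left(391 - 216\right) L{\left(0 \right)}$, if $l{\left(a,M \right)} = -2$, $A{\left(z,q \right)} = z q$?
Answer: $-350$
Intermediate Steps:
$A{\left(z,q \right)} = q z$
$L{\left(N \right)} = -2 + N^{2} + N \left(-3 - 6 N\right)$ ($L{\left(N \right)} = \left(N^{2} + \left(-3 - N 6\right) N\right) - 2 = \left(N^{2} + \left(-3 - 6 N\right) N\right) - 2 = \left(N^{2} + N \left(-3 - 6 N\right)\right) - 2 = -2 + N^{2} + N \left(-3 - 6 N\right)$)
$\left(391 - 216\right) L{\left(0 \right)} = \left(391 - 216\right) \left(-2 - 5 \cdot 0^{2} - 0\right) = 175 \left(-2 - 0 + 0\right) = 175 \left(-2 + 0 + 0\right) = 175 \left(-2\right) = -350$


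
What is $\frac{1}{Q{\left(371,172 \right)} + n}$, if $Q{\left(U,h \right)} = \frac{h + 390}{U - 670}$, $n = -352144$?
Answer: $- \frac{299}{105291618} \approx -2.8397 \cdot 10^{-6}$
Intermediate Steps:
$Q{\left(U,h \right)} = \frac{390 + h}{-670 + U}$
$\frac{1}{Q{\left(371,172 \right)} + n} = \frac{1}{\frac{390 + 172}{-670 + 371} - 352144} = \frac{1}{\frac{1}{-299} \cdot 562 - 352144} = \frac{1}{\left(- \frac{1}{299}\right) 562 - 352144} = \frac{1}{- \frac{562}{299} - 352144} = \frac{1}{- \frac{105291618}{299}} = - \frac{299}{105291618}$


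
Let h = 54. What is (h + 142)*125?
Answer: 24500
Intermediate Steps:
(h + 142)*125 = (54 + 142)*125 = 196*125 = 24500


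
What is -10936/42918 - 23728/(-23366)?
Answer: 190706932/250705497 ≈ 0.76068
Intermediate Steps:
-10936/42918 - 23728/(-23366) = -10936*1/42918 - 23728*(-1/23366) = -5468/21459 + 11864/11683 = 190706932/250705497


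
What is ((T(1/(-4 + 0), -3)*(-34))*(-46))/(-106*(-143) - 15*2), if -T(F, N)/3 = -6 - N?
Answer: 3519/3782 ≈ 0.93046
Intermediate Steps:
T(F, N) = 18 + 3*N (T(F, N) = -3*(-6 - N) = 18 + 3*N)
((T(1/(-4 + 0), -3)*(-34))*(-46))/(-106*(-143) - 15*2) = (((18 + 3*(-3))*(-34))*(-46))/(-106*(-143) - 15*2) = (((18 - 9)*(-34))*(-46))/(15158 - 30) = ((9*(-34))*(-46))/15128 = -306*(-46)*(1/15128) = 14076*(1/15128) = 3519/3782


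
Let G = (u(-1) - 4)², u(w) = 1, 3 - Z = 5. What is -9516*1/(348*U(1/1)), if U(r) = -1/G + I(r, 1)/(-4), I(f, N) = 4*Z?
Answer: -7137/493 ≈ -14.477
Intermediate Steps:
Z = -2 (Z = 3 - 1*5 = 3 - 5 = -2)
I(f, N) = -8 (I(f, N) = 4*(-2) = -8)
G = 9 (G = (1 - 4)² = (-3)² = 9)
U(r) = 17/9 (U(r) = -1/9 - 8/(-4) = -1*⅑ - 8*(-¼) = -⅑ + 2 = 17/9)
-9516*1/(348*U(1/1)) = -9516/((17/9)*348) = -9516/1972/3 = -9516*3/1972 = -7137/493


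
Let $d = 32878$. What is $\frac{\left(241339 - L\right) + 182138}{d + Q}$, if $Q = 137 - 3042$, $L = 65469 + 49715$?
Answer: $\frac{308293}{29973} \approx 10.286$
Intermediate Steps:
$L = 115184$
$Q = -2905$ ($Q = 137 - 3042 = -2905$)
$\frac{\left(241339 - L\right) + 182138}{d + Q} = \frac{\left(241339 - 115184\right) + 182138}{32878 - 2905} = \frac{\left(241339 - 115184\right) + 182138}{29973} = \left(126155 + 182138\right) \frac{1}{29973} = 308293 \cdot \frac{1}{29973} = \frac{308293}{29973}$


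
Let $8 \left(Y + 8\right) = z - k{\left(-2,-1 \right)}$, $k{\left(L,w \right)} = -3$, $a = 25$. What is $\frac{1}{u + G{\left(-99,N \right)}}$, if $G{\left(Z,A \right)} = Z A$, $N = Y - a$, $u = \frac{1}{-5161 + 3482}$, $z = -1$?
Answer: $\frac{6716}{21774947} \approx 0.00030843$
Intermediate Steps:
$u = - \frac{1}{1679}$ ($u = \frac{1}{-1679} = - \frac{1}{1679} \approx -0.00059559$)
$Y = - \frac{31}{4}$ ($Y = -8 + \frac{-1 - -3}{8} = -8 + \frac{-1 + 3}{8} = -8 + \frac{1}{8} \cdot 2 = -8 + \frac{1}{4} = - \frac{31}{4} \approx -7.75$)
$N = - \frac{131}{4}$ ($N = - \frac{31}{4} - 25 = - \frac{131}{4} \approx -32.75$)
$G{\left(Z,A \right)} = A Z$
$\frac{1}{u + G{\left(-99,N \right)}} = \frac{1}{- \frac{1}{1679} - - \frac{12969}{4}} = \frac{1}{- \frac{1}{1679} + \frac{12969}{4}} = \frac{1}{\frac{21774947}{6716}} = \frac{6716}{21774947}$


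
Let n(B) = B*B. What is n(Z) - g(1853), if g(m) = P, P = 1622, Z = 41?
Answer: 59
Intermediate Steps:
g(m) = 1622
n(B) = B**2
n(Z) - g(1853) = 41**2 - 1*1622 = 1681 - 1622 = 59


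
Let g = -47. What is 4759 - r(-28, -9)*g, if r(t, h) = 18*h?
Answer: -2855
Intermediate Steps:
4759 - r(-28, -9)*g = 4759 - 18*(-9)*(-47) = 4759 - (-162)*(-47) = 4759 - 1*7614 = 4759 - 7614 = -2855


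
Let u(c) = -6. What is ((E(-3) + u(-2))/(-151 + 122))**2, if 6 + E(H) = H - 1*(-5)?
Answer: 100/841 ≈ 0.11891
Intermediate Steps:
E(H) = -1 + H (E(H) = -6 + (H - 1*(-5)) = -6 + (H + 5) = -6 + (5 + H) = -1 + H)
((E(-3) + u(-2))/(-151 + 122))**2 = (((-1 - 3) - 6)/(-151 + 122))**2 = ((-4 - 6)/(-29))**2 = (-10*(-1/29))**2 = (10/29)**2 = 100/841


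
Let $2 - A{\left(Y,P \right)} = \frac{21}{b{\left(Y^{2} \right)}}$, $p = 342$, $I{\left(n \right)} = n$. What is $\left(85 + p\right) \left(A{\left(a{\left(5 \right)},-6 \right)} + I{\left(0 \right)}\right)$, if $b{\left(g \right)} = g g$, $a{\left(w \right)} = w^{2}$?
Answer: $\frac{333584783}{390625} \approx 853.98$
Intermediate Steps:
$b{\left(g \right)} = g^{2}$
$A{\left(Y,P \right)} = 2 - \frac{21}{Y^{4}}$ ($A{\left(Y,P \right)} = 2 - \frac{21}{\left(Y^{2}\right)^{2}} = 2 - \frac{21}{Y^{4}}$)
$\left(85 + p\right) \left(A{\left(a{\left(5 \right)},-6 \right)} + I{\left(0 \right)}\right) = \left(85 + 342\right) \left(\left(2 - \frac{21}{390625}\right) + 0\right) = 427 \left(\left(2 - \frac{21}{390625}\right) + 0\right) = 427 \left(\frac{781229}{390625} + 0\right) = 427 \cdot \frac{781229}{390625} = \frac{333584783}{390625}$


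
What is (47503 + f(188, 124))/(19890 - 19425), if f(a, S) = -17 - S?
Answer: 47362/465 ≈ 101.85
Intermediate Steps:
(47503 + f(188, 124))/(19890 - 19425) = (47503 + (-17 - 1*124))/(19890 - 19425) = (47503 + (-17 - 124))/465 = (47503 - 141)*(1/465) = 47362*(1/465) = 47362/465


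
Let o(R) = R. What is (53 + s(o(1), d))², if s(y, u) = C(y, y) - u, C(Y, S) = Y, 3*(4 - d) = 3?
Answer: 2601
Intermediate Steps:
d = 3 (d = 4 - ⅓*3 = 4 - 1 = 3)
s(y, u) = y - u
(53 + s(o(1), d))² = (53 + (1 - 1*3))² = (53 + (1 - 3))² = (53 - 2)² = 51² = 2601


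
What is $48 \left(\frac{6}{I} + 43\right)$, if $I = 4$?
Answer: $2136$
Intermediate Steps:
$48 \left(\frac{6}{I} + 43\right) = 48 \left(\frac{6}{4} + 43\right) = 48 \left(6 \cdot \frac{1}{4} + 43\right) = 48 \left(\frac{3}{2} + 43\right) = 48 \cdot \frac{89}{2} = 2136$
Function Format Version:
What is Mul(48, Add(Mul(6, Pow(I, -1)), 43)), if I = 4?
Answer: 2136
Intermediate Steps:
Mul(48, Add(Mul(6, Pow(I, -1)), 43)) = Mul(48, Add(Mul(6, Pow(4, -1)), 43)) = Mul(48, Add(Mul(6, Rational(1, 4)), 43)) = Mul(48, Add(Rational(3, 2), 43)) = Mul(48, Rational(89, 2)) = 2136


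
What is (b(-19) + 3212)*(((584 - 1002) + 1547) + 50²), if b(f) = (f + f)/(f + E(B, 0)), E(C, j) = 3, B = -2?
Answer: 93319735/8 ≈ 1.1665e+7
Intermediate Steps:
b(f) = 2*f/(3 + f) (b(f) = (f + f)/(f + 3) = (2*f)/(3 + f) = 2*f/(3 + f))
(b(-19) + 3212)*(((584 - 1002) + 1547) + 50²) = (2*(-19)/(3 - 19) + 3212)*(((584 - 1002) + 1547) + 50²) = (2*(-19)/(-16) + 3212)*((-418 + 1547) + 2500) = (2*(-19)*(-1/16) + 3212)*(1129 + 2500) = (19/8 + 3212)*3629 = (25715/8)*3629 = 93319735/8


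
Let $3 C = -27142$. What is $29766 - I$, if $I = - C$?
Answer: $\frac{62156}{3} \approx 20719.0$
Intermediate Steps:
$C = - \frac{27142}{3}$ ($C = \frac{1}{3} \left(-27142\right) = - \frac{27142}{3} \approx -9047.3$)
$I = \frac{27142}{3}$ ($I = \left(-1\right) \left(- \frac{27142}{3}\right) = \frac{27142}{3} \approx 9047.3$)
$29766 - I = 29766 - \frac{27142}{3} = \frac{62156}{3}$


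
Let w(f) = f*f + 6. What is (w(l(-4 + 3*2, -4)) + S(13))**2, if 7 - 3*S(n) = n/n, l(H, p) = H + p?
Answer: 144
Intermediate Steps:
S(n) = 2 (S(n) = 7/3 - n/(3*n) = 7/3 - 1/3*1 = 7/3 - 1/3 = 2)
w(f) = 6 + f**2 (w(f) = f**2 + 6 = 6 + f**2)
(w(l(-4 + 3*2, -4)) + S(13))**2 = ((6 + ((-4 + 3*2) - 4)**2) + 2)**2 = ((6 + ((-4 + 6) - 4)**2) + 2)**2 = ((6 + (2 - 4)**2) + 2)**2 = ((6 + (-2)**2) + 2)**2 = ((6 + 4) + 2)**2 = (10 + 2)**2 = 12**2 = 144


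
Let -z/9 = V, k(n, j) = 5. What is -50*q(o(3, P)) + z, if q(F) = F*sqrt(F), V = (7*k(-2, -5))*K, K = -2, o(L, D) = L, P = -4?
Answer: 630 - 150*sqrt(3) ≈ 370.19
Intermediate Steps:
V = -70 (V = (7*5)*(-2) = 35*(-2) = -70)
q(F) = F**(3/2)
z = 630 (z = -9*(-70) = 630)
-50*q(o(3, P)) + z = -150*sqrt(3) + 630 = 630 - 150*sqrt(3)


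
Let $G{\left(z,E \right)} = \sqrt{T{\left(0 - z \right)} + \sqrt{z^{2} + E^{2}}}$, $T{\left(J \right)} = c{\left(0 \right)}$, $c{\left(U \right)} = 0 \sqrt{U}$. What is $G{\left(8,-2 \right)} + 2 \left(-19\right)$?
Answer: $-38 + \sqrt{2} \sqrt[4]{17} \approx -35.128$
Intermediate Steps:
$c{\left(U \right)} = 0$
$T{\left(J \right)} = 0$
$G{\left(z,E \right)} = \sqrt[4]{E^{2} + z^{2}}$ ($G{\left(z,E \right)} = \sqrt{0 + \sqrt{z^{2} + E^{2}}} = \sqrt{0 + \sqrt{E^{2} + z^{2}}} = \sqrt{\sqrt{E^{2} + z^{2}}} = \sqrt[4]{E^{2} + z^{2}}$)
$G{\left(8,-2 \right)} + 2 \left(-19\right) = \sqrt[4]{\left(-2\right)^{2} + 8^{2}} + 2 \left(-19\right) = \sqrt[4]{4 + 64} - 38 = \sqrt[4]{68} - 38 = \sqrt{2} \sqrt[4]{17} - 38 = -38 + \sqrt{2} \sqrt[4]{17}$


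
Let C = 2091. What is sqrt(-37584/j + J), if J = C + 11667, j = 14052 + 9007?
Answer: sqrt(7314502454142)/23059 ≈ 117.29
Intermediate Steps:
j = 23059
J = 13758 (J = 2091 + 11667 = 13758)
sqrt(-37584/j + J) = sqrt(-37584/23059 + 13758) = sqrt(317208138/23059) = sqrt(7314502454142)/23059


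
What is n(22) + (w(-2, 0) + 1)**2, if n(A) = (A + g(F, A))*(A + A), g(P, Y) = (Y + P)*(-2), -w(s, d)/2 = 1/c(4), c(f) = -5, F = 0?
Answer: -24151/25 ≈ -966.04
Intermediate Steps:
w(s, d) = 2/5 (w(s, d) = -2/(-5) = -2*(-1/5) = 2/5)
g(P, Y) = -2*P - 2*Y (g(P, Y) = (P + Y)*(-2) = -2*P - 2*Y)
n(A) = -2*A**2 (n(A) = (A + (-2*0 - 2*A))*(A + A) = (A + (0 - 2*A))*(2*A) = (A - 2*A)*(2*A) = (-A)*(2*A) = -2*A**2)
n(22) + (w(-2, 0) + 1)**2 = -2*22**2 + (2/5 + 1)**2 = -2*484 + (7/5)**2 = -968 + 49/25 = -24151/25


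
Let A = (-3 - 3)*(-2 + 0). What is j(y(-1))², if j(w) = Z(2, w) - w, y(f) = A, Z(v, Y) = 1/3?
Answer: 1225/9 ≈ 136.11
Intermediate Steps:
Z(v, Y) = ⅓
A = 12 (A = -6*(-2) = 12)
y(f) = 12
j(w) = ⅓ - w
j(y(-1))² = (⅓ - 1*12)² = (⅓ - 12)² = (-35/3)² = 1225/9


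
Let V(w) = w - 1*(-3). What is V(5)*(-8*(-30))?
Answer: 1920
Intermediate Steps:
V(w) = 3 + w (V(w) = w + 3 = 3 + w)
V(5)*(-8*(-30)) = (3 + 5)*(-8*(-30)) = 8*240 = 1920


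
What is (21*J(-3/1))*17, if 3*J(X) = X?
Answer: -357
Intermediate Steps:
J(X) = X/3
(21*J(-3/1))*17 = (21*((-3/1)/3))*17 = (21*((-3*1)/3))*17 = (21*((⅓)*(-3)))*17 = (21*(-1))*17 = -21*17 = -357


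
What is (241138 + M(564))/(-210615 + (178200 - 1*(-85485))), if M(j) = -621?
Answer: 240517/53070 ≈ 4.5321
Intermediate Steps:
(241138 + M(564))/(-210615 + (178200 - 1*(-85485))) = (241138 - 621)/(-210615 + (178200 - 1*(-85485))) = 240517/(-210615 + (178200 + 85485)) = 240517/(-210615 + 263685) = 240517/53070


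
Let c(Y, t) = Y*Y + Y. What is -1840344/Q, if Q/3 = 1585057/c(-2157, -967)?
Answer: -2852835016416/1585057 ≈ -1.7998e+6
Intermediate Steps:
c(Y, t) = Y + Y**2 (c(Y, t) = Y**2 + Y = Y + Y**2)
Q = 1585057/1550164 (Q = 3*(1585057/((-2157*(1 - 2157)))) = 3*(1585057/((-2157*(-2156)))) = 3*(1585057/4650492) = 1585057/1550164 ≈ 1.0225)
-1840344/Q = -1840344/1585057/1550164 = -1840344*1550164/1585057 = -2852835016416/1585057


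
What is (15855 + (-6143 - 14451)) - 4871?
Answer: -9610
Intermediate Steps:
(15855 + (-6143 - 14451)) - 4871 = (15855 - 20594) - 4871 = -4739 - 4871 = -9610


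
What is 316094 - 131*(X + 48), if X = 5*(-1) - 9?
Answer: 311640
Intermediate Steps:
X = -14 (X = -5 - 9 = -14)
316094 - 131*(X + 48) = 316094 - 131*(-14 + 48) = 316094 - 131*34 = 316094 - 4454 = 311640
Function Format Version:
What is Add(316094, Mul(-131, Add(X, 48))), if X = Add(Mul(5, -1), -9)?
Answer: 311640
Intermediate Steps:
X = -14 (X = Add(-5, -9) = -14)
Add(316094, Mul(-131, Add(X, 48))) = Add(316094, Mul(-131, Add(-14, 48))) = Add(316094, Mul(-131, 34)) = Add(316094, -4454) = 311640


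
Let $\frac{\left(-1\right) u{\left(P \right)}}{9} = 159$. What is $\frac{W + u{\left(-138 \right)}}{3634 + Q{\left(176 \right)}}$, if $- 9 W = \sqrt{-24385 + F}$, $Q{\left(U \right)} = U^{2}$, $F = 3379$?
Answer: $- \frac{1431}{34610} - \frac{i \sqrt{2334}}{103830} \approx -0.041346 - 0.00046529 i$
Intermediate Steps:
$W = - \frac{i \sqrt{2334}}{3}$ ($W = - \frac{\sqrt{-24385 + 3379}}{9} = - \frac{\sqrt{-21006}}{9} = - \frac{3 i \sqrt{2334}}{9} = - \frac{i \sqrt{2334}}{3} \approx - 16.104 i$)
$u{\left(P \right)} = -1431$ ($u{\left(P \right)} = \left(-9\right) 159 = -1431$)
$\frac{W + u{\left(-138 \right)}}{3634 + Q{\left(176 \right)}} = \frac{- \frac{i \sqrt{2334}}{3} - 1431}{3634 + 176^{2}} = \frac{-1431 - \frac{i \sqrt{2334}}{3}}{3634 + 30976} = \frac{-1431 - \frac{i \sqrt{2334}}{3}}{34610} = \left(-1431 - \frac{i \sqrt{2334}}{3}\right) \frac{1}{34610} = - \frac{1431}{34610} - \frac{i \sqrt{2334}}{103830}$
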